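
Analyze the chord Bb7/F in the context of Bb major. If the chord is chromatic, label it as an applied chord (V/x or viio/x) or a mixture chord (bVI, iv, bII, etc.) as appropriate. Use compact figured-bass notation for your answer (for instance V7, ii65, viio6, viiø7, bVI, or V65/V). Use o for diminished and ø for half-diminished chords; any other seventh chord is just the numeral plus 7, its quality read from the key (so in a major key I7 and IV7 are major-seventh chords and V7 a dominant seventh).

V43/IV

The pitches Bb-D-F-Ab form a dominant seventh chord rooted on Bb.
Bb is not a diatonic chord root with this quality in Bb major, but it lies a perfect fifth above Eb (IV), so the chord functions as an applied dominant of IV.
With F in the bass the chord is in second inversion, so the figured bass is 43.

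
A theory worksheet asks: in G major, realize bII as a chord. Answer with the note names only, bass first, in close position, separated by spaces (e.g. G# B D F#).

Scale degree 2 in G major is A; lowering it a half step gives Ab. bII is the Neapolitan chord — a major triad on the lowered second degree.
So the chord is Ab-C-Eb.

Ab C Eb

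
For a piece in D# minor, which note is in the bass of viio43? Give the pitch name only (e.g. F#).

G#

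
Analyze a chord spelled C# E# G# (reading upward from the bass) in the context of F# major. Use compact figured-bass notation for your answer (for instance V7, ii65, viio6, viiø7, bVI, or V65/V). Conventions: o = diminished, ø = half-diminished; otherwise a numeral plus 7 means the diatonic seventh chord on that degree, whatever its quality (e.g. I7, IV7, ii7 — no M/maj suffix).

V

The pitches C#-E#-G# form a major triad rooted on C#.
In F# major, C# is the dominant; the diatonic major triad there is V.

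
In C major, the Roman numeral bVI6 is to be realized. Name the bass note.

bVI in C major has root Ab; the chord is Ab-C-Eb.
The figure 6 means first inversion — the third is in the bass.

C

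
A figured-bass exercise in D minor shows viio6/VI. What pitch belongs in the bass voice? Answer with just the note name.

The applied chord viio6/VI is rooted on A: A-C-Eb.
The figure 6 means first inversion — the third is in the bass.

C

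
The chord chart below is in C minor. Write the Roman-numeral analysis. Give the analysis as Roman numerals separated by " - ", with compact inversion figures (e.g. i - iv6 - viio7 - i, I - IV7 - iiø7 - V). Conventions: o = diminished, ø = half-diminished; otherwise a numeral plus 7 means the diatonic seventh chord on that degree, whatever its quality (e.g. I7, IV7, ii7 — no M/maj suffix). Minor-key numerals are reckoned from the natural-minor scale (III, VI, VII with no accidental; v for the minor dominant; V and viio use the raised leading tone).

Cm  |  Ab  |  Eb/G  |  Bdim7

i - VI - III6 - viio7

Cm has root C, degree 1 in C minor, so i.
Ab has root Ab, degree 6 in C minor, so VI.
Eb/G: major triad on Eb = scale degree 3 → III6.
Bdim7 has root B, degree 7 in C minor, so viio7.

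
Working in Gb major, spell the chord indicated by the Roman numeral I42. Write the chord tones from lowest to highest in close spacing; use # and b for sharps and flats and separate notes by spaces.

In Gb major, scale degree 1 is Gb, and the diatonic chord built there is a major seventh chord.
Stacking thirds from Gb gives Gb-Bb-Db-F.
With the 42 figure the chord is in third inversion; from the bass F upward in close position it reads F-Gb-Bb-Db.

F Gb Bb Db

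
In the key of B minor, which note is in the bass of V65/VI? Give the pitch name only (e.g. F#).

The applied chord V65/VI is rooted on D: D-F#-A-C.
The figure 65 means first inversion — the third is in the bass.

F#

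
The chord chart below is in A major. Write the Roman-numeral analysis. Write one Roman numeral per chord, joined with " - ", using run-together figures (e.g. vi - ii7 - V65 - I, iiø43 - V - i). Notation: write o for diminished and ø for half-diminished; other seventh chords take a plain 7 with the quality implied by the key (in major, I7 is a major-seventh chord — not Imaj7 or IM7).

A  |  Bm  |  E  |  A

A: major triad on A = scale degree 1 → I.
Bm has root B, degree 2 in A major, so ii.
E: major triad on E = scale degree 5 → V.
A: root A is the tonic; major triad there is I.

I - ii - V - I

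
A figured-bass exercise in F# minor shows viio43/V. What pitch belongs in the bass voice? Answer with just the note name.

F#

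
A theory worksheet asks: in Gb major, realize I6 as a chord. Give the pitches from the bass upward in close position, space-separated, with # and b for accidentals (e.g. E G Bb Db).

Bb Db Gb

In Gb major, the first degree is Gb, and the diatonic chord built there is a major triad.
Stacking thirds from Gb gives Gb-Bb-Db.
With the 6 figure the chord is in first inversion; from the bass Bb upward in close position it reads Bb-Db-Gb.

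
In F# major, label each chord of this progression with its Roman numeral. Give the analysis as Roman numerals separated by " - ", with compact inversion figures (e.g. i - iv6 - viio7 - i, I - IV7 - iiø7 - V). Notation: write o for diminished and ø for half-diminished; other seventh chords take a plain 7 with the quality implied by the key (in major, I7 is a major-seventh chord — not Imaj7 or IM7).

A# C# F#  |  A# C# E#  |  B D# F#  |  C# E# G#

I6 - iii - IV - V

A#-C#-F#: root F# is the tonic; major triad there is I6.
A#-C#-E#: root A# is the mediant; minor triad there is iii.
B-D#-F#: major triad on B = scale degree 4 → IV.
C#-E#-G# has root C#, degree 5 in F# major, so V.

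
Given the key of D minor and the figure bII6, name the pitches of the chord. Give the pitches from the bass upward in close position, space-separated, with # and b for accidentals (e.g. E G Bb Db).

G Bb Eb

Scale degree 2 in D minor is E; lowering it a half step gives Eb. bII6 is the Neapolitan sixth — a major triad on the lowered second degree, here in its customary first inversion.
So the chord is Eb-G-Bb.
The figured bass 6 indicates first inversion, placing the third (G) in the bass: G-Bb-Eb.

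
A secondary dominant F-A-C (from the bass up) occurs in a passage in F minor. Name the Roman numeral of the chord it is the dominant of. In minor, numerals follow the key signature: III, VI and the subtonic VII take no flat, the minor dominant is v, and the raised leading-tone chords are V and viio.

iv

The chord is a major triad on F.
A dominant resolves down a perfect fifth: F → Bb. In F minor, Bb is scale degree 4, i.e. iv.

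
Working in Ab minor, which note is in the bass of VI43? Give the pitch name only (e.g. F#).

Cb

VI in Ab minor has root Fb; the chord is Fb-Ab-Cb-Eb.
The figure 43 means second inversion — the fifth is in the bass.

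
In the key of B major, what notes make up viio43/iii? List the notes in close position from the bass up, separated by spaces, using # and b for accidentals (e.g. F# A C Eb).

G# B C## E#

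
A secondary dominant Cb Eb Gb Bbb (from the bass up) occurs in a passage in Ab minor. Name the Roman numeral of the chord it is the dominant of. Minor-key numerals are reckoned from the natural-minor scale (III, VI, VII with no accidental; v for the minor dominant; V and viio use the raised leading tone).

VI

The chord is a dominant seventh chord on Cb.
A dominant resolves down a perfect fifth: Cb → Fb. In Ab minor, Fb is scale degree 6, i.e. VI.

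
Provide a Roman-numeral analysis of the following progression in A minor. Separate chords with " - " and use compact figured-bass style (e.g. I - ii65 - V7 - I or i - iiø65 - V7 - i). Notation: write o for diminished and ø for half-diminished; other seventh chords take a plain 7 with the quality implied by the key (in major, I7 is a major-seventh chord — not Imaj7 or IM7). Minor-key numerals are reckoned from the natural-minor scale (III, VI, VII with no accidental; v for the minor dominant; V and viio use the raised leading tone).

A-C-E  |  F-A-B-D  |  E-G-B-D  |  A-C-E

i - iiø43 - v7 - i

A-C-E: minor triad on A = scale degree 1 → i.
F-A-B-D has root B, degree 2 in A minor, so iiø43.
E-G-B-D: root E is the dominant; minor seventh chord there is v7.
A-C-E: root A is the tonic; minor triad there is i.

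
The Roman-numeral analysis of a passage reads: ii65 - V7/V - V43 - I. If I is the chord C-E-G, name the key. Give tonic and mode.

I is given as C-E-G — a major triad with root C.
If C is scale degree 1 and the mode makes that degree carry a major triad, the tonic is C and the mode is major.

C major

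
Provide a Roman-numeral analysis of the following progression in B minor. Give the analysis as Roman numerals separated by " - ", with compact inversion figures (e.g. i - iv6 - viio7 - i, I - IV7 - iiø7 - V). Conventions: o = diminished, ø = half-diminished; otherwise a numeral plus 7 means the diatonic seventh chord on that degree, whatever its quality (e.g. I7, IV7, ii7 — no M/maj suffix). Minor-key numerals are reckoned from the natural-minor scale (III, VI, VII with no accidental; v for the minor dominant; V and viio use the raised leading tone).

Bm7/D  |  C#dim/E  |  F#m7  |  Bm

i65 - iio6 - v7 - i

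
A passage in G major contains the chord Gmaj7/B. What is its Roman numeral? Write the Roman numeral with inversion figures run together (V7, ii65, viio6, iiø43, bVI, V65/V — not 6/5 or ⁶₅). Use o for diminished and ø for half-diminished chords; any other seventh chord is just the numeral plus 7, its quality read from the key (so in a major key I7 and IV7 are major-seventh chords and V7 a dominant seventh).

The pitches G-B-D-F# form a major seventh chord rooted on G.
G is scale degree 1 in G major, and a major seventh chord on that degree is written I7.
With B in the bass the chord is in first inversion, so the figured bass is 65.

I65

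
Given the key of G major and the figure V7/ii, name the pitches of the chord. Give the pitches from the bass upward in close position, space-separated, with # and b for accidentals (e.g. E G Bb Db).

The slash means an applied dominant: we want the dominant of ii. In G major, ii is A minor, and its dominant is built on E.
Building a dominant seventh chord on E gives E-G#-B-D.

E G# B D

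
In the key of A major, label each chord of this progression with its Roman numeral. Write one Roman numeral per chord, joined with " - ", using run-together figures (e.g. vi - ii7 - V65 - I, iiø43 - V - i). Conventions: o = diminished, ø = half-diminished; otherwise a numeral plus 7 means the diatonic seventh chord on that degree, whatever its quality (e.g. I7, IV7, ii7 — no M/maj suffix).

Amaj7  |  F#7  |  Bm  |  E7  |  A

I7 - V7/ii - ii - V7 - I

Amaj7: major seventh chord on A = scale degree 1 → I7.
F#7 is the secondary dominant of ii (dominant seventh chord on F#): V7/ii.
Bm has root B, degree 2 in A major, so ii.
E7: root E is the dominant; dominant seventh chord there is V7.
A: major triad on A = scale degree 1 → I.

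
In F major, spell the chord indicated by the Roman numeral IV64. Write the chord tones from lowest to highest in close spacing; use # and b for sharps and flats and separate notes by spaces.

The numeral's case and figure indicate a major triad. In F major its root, scale degree 4, is Bb.
That chord is spelled Bb-D-F.
The figured bass 64 indicates second inversion, placing the fifth (F) in the bass: F-Bb-D.

F Bb D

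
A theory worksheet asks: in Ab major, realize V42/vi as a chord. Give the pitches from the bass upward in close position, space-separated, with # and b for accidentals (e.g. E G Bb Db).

Bb C E G

V42/vi is a secondary dominant — the dominant seventh of vi. vi in Ab major is F, so the applied chord's root is C, a perfect fifth above.
Building a dominant seventh chord on C gives C-E-G-Bb.
With the 42 figure the chord is in third inversion; from the bass Bb upward in close position it reads Bb-C-E-G.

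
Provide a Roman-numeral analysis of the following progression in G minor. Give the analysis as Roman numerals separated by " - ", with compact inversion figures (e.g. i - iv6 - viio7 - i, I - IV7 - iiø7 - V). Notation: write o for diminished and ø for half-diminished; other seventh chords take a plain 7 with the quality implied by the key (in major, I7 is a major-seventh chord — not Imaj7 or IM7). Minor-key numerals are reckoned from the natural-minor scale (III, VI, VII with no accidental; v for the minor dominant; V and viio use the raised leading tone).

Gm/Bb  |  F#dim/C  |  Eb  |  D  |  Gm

i6 - viio64 - VI - V - i

Gm/Bb: minor triad on G = scale degree 1 → i6.
F#dim/C: diminished triad on F# = scale degree 7 → viio64.
Eb: root Eb is the submediant; major triad there is VI.
D: root D is the dominant; major triad there is V.
Gm: root G is the tonic; minor triad there is i.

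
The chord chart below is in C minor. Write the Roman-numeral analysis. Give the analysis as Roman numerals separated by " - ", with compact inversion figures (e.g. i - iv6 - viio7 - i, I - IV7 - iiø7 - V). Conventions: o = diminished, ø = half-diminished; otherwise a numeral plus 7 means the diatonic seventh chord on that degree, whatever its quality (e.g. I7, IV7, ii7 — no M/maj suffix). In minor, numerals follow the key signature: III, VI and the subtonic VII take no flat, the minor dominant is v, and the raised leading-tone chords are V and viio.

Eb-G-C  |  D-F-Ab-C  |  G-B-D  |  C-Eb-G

i6 - iiø7 - V - i

Eb-G-C: root C is the tonic; minor triad there is i6.
D-F-Ab-C: half-diminished seventh chord on D = scale degree 2 → iiø7.
G-B-D has root G, degree 5 in C minor, so V.
C-Eb-G has root C, degree 1 in C minor, so i.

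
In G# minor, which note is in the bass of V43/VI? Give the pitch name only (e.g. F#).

The applied chord V43/VI is rooted on B: B-D#-F#-A.
The figure 43 means second inversion — the fifth is in the bass.

F#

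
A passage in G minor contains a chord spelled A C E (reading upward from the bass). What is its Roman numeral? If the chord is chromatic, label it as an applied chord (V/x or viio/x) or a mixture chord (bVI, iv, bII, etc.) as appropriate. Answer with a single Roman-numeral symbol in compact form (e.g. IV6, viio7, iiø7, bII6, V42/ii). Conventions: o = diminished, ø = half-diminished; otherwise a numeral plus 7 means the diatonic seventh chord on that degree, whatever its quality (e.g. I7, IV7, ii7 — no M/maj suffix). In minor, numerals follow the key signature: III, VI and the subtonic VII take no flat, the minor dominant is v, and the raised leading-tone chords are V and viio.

ii

The pitches A-C-E form a minor triad rooted on A.
A is the second degree of G minor. This is the minor supertonic, borrowed from the parallel major (the Dorian ii).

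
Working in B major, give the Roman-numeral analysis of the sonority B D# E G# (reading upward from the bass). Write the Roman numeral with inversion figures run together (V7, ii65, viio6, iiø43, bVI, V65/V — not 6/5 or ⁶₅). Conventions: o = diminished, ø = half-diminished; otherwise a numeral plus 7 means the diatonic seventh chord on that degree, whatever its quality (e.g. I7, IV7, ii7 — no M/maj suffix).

IV43

The pitches E-G#-B-D# form a major seventh chord rooted on E.
E is scale degree 4 in B major, and a major seventh chord on that degree is written IV7.
With B in the bass the chord is in second inversion, so the figured bass is 43.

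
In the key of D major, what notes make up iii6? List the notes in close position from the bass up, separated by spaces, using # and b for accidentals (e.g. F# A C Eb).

A C# F#

The numeral's case and figure indicate a minor triad. In D major its root, scale degree 3, is F#.
Stacking thirds from F# gives F#-A-C#.
The figured bass 6 indicates first inversion, placing the third (A) in the bass: A-C#-F#.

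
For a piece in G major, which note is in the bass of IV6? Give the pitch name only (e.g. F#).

IV in G major has root C; the chord is C-E-G.
The figure 6 means first inversion — the third is in the bass.

E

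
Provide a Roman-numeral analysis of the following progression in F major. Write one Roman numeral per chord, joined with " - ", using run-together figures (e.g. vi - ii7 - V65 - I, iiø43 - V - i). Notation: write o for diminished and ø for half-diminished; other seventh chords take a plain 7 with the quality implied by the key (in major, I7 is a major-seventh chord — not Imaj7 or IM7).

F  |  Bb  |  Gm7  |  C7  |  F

F: root F is the tonic; major triad there is I.
Bb has root Bb, degree 4 in F major, so IV.
Gm7 has root G, degree 2 in F major, so ii7.
C7: root C is the dominant; dominant seventh chord there is V7.
F: major triad on F = scale degree 1 → I.

I - IV - ii7 - V7 - I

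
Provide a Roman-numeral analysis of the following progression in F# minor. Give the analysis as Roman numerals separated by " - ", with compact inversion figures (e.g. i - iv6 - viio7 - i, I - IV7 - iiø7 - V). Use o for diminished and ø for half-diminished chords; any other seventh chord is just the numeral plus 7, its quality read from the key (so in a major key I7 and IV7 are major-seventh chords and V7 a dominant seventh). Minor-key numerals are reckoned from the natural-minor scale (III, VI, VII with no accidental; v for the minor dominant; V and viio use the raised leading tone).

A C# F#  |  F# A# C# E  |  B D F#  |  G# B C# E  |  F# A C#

i6 - V7/iv - iv - v43 - i

A-C#-F#: root F# is the tonic; minor triad there is i6.
F#-A#-C#-E: chromatic; F# is V of iv, so V7/iv.
B-D-F#: minor triad on B = scale degree 4 → iv.
G#-B-C#-E: minor seventh chord on C# = scale degree 5 → v43.
F#-A-C#: root F# is the tonic; minor triad there is i.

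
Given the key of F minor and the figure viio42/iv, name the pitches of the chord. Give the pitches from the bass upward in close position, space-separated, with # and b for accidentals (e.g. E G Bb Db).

The slash marks an applied leading-tone chord: viio of iv. In F minor, iv is Bb, so the leading tone to it is A, a half step below.
Building a fully diminished seventh chord on A gives A-C-Eb-Gb.
The figured bass 42 indicates third inversion, placing the seventh (Gb) in the bass: Gb-A-C-Eb.

Gb A C Eb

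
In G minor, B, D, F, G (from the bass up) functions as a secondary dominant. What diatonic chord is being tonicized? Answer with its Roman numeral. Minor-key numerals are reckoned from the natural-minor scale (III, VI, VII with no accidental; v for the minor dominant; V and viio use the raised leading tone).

iv

The chord is a dominant seventh chord on G.
A dominant resolves down a perfect fifth: G → C. In G minor, C is scale degree 4, i.e. iv.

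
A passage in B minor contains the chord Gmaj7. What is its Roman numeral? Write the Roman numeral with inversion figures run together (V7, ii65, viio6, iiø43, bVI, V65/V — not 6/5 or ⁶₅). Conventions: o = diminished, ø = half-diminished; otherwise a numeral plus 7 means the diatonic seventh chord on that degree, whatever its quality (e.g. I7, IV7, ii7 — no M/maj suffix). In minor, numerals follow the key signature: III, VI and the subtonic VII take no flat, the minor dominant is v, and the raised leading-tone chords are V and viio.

VI7

The pitches G-B-D-F# form a major seventh chord rooted on G.
In B minor, G is the submediant; the diatonic major seventh chord there is VI7.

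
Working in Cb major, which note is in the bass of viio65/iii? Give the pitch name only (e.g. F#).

F

The applied chord viio65/iii is rooted on D: D-F-Ab-Cb.
The figure 65 means first inversion — the third is in the bass.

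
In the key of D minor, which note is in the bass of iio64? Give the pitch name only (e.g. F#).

Bb

iio in D minor has root E; the chord is E-G-Bb.
The figure 64 means second inversion — the fifth is in the bass.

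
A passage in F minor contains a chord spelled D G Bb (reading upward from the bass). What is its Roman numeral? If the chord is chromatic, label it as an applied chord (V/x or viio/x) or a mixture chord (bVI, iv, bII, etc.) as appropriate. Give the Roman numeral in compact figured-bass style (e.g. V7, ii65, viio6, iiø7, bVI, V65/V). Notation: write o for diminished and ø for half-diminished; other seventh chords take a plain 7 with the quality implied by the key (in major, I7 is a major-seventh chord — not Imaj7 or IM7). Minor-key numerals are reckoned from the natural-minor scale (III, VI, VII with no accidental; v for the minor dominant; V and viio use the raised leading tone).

The pitches G-Bb-D form a minor triad rooted on G.
G is the second degree of F minor. This is the minor supertonic, borrowed from the parallel major (the Dorian ii).
With D in the bass the chord is in second inversion, so the figured bass is 64.

ii64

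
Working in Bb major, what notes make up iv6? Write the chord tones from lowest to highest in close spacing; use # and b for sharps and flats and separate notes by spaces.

Scale degree 4 in Bb major is Eb; here the chord built on it is altered to a minor triad. iv6 is the minor subdominant, borrowed from the parallel minor.
So the chord is Eb-Gb-Bb.
With the 6 figure the chord is in first inversion; from the bass Gb upward in close position it reads Gb-Bb-Eb.

Gb Bb Eb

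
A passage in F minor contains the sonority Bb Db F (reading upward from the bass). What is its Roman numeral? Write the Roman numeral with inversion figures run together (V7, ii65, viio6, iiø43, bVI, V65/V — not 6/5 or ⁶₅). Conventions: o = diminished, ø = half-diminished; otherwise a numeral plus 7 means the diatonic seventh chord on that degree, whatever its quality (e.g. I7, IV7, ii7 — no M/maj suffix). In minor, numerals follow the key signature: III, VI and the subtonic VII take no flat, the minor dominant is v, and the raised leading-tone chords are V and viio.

iv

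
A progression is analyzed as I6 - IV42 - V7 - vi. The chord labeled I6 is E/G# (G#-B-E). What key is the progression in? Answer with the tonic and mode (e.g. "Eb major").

The anchor chord is a major triad on E, labeled I6.
If E is scale degree 1 and the mode makes that degree carry a major triad, the tonic is E and the mode is major.

E major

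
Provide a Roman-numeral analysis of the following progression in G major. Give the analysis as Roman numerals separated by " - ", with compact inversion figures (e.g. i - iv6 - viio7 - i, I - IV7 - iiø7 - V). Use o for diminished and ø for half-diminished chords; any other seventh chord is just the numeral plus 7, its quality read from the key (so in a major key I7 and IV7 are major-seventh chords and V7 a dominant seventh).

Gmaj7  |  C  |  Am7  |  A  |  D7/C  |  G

I7 - IV - ii7 - V/V - V42 - I

Gmaj7 has root G, degree 1 in G major, so I7.
C has root C, degree 4 in G major, so IV.
Am7 has root A, degree 2 in G major, so ii7.
A: a major triad on A, the applied dominant of V → V/V.
D7/C: root D is the dominant; dominant seventh chord there is V42.
G: root G is the tonic; major triad there is I.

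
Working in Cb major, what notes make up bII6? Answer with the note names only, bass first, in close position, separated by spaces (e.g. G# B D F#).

Scale degree 2 in Cb major is Db; lowering it a half step gives Dbb. bII6 is the Neapolitan sixth — a major triad on the lowered second degree, here in its customary first inversion.
So the chord is Dbb-Fb-Abb, a major triad.
With the 6 figure the chord is in first inversion; from the bass Fb upward in close position it reads Fb-Abb-Dbb.

Fb Abb Dbb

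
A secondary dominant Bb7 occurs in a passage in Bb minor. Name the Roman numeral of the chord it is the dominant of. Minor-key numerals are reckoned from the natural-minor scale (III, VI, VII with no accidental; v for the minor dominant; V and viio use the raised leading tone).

iv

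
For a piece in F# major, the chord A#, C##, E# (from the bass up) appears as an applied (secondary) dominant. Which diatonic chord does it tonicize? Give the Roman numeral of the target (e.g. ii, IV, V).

The chord is a major triad on A#.
A dominant resolves down a perfect fifth: A# → D#. In F# major, D# is scale degree 6, i.e. vi.

vi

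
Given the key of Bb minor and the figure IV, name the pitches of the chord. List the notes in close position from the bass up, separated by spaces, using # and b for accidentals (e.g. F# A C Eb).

Eb G Bb

Scale degree 4 in Bb minor is Eb; here the chord built on it is altered to a major triad. IV is the major subdominant, borrowed from the parallel major.
So the chord is Eb-G-Bb.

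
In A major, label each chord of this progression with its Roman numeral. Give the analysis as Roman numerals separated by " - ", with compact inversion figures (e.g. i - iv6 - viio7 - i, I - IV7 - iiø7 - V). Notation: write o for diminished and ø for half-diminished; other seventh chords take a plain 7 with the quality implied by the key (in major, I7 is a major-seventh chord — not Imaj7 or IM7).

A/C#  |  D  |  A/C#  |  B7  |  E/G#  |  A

I6 - IV - I6 - V7/V - V6 - I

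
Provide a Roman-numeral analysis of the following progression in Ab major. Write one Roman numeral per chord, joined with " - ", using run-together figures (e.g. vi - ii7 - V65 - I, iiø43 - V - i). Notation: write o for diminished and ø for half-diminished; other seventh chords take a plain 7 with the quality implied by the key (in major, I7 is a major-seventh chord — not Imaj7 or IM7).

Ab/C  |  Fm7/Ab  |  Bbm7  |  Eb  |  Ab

I6 - vi65 - ii7 - V - I

Ab/C: root Ab is the tonic; major triad there is I6.
Fm7/Ab has root F, degree 6 in Ab major, so vi65.
Bbm7: root Bb is the supertonic; minor seventh chord there is ii7.
Eb: root Eb is the dominant; major triad there is V.
Ab has root Ab, degree 1 in Ab major, so I.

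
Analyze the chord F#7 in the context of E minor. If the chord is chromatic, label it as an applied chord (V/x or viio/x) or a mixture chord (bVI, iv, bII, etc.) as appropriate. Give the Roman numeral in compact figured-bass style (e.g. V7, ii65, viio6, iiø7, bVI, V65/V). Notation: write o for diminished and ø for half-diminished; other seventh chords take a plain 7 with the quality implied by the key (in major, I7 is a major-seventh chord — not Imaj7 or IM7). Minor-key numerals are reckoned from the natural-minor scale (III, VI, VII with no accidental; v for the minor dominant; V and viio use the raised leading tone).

V7/V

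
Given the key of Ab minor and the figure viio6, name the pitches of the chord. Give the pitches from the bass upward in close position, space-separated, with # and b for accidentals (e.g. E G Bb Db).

Bb Db G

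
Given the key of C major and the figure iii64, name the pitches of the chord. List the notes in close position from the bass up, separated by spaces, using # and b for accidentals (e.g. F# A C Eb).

The numeral's case and figure indicate a minor triad. In C major its root, scale degree 3, is E.
That chord is spelled E-G-B.
The figured bass 64 indicates second inversion, placing the fifth (B) in the bass: B-E-G.

B E G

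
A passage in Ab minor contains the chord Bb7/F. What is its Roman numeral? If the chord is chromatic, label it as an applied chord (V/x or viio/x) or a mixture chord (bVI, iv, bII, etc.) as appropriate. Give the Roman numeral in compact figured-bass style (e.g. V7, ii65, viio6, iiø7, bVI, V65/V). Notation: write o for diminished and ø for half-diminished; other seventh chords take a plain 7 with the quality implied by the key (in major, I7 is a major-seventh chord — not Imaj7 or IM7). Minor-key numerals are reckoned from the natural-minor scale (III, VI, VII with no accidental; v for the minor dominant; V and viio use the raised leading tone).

V43/V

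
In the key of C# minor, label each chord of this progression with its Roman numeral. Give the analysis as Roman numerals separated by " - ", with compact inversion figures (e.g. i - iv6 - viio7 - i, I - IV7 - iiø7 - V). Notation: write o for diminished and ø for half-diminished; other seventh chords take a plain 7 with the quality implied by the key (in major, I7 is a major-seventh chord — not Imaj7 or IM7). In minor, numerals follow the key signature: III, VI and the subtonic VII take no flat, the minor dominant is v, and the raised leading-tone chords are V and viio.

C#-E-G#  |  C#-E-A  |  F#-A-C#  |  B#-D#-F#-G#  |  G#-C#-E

i - VI6 - iv - V65 - i64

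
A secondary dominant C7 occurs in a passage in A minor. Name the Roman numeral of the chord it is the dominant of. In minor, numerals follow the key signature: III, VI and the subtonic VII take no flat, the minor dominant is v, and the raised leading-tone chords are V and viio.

The chord is a dominant seventh chord on C.
A dominant resolves down a perfect fifth: C → F. In A minor, F is scale degree 6, i.e. VI.

VI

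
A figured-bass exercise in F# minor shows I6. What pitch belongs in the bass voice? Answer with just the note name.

I in F# minor has root F#; the chord is F#-A#-C#.
The figure 6 means first inversion — the third is in the bass.

A#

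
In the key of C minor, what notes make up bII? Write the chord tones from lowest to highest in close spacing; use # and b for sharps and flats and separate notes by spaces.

Db F Ab

bII is the Neapolitan chord — a major triad on the lowered second degree. In C minor that root is Db.
So the chord is Db-F-Ab, a major triad.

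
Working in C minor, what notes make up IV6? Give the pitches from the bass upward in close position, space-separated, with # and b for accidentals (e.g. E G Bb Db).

A C F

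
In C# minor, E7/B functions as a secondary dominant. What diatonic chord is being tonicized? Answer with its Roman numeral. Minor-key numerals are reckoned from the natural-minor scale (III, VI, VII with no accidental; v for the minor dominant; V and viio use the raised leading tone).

The chord is a dominant seventh chord on E.
A dominant resolves down a perfect fifth: E → A. In C# minor, A is scale degree 6, i.e. VI.

VI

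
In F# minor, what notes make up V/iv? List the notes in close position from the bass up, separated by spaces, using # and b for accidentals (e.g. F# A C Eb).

F# A# C#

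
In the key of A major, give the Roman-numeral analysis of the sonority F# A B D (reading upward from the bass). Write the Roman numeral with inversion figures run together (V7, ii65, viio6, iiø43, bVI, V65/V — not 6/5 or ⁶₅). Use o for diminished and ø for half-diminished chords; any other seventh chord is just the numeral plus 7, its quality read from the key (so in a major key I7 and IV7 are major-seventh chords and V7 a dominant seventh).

ii43

Stacked in thirds the chord is B-D-F#-A: a minor seventh chord on B.
B is scale degree 2 in A major, and a minor seventh chord on that degree is written ii7.
With F# in the bass the chord is in second inversion, so the figured bass is 43.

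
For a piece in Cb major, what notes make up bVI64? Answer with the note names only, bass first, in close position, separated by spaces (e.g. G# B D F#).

bVI64 is a major triad on the lowered sixth degree, borrowed from the parallel minor. In Cb major that root is Abb.
So the chord is Abb-Cb-Ebb, a major triad.
With the 64 figure the chord is in second inversion; from the bass Ebb upward in close position it reads Ebb-Abb-Cb.

Ebb Abb Cb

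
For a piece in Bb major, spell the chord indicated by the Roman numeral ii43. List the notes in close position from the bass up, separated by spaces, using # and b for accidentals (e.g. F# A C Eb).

G Bb C Eb

The numeral's case and figure indicate a minor seventh chord. In Bb major its root, the second degree, is C.
That chord is spelled C-Eb-G-Bb.
With the 43 figure the chord is in second inversion; from the bass G upward in close position it reads G-Bb-C-Eb.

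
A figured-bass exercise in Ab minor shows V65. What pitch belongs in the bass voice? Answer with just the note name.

G

V in Ab minor has root Eb; the chord is Eb-G-Bb-Db.
The figure 65 means first inversion — the third is in the bass.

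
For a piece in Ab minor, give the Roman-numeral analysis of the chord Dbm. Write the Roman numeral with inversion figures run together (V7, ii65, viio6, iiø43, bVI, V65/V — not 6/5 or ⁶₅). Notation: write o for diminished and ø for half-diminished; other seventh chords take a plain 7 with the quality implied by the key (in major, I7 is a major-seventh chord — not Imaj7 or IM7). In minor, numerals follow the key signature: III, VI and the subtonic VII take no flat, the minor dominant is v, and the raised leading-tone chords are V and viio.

iv

Stacked in thirds the chord is Db-Fb-Ab: a minor triad on Db.
Db is scale degree 4 in Ab minor, and a minor triad on that degree is written iv.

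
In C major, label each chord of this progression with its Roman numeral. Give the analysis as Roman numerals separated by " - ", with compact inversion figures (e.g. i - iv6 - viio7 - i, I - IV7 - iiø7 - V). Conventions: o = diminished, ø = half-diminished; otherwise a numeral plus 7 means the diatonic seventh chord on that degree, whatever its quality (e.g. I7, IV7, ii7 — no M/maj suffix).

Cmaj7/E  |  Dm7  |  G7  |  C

I65 - ii7 - V7 - I

Cmaj7/E has root C, degree 1 in C major, so I65.
Dm7 has root D, degree 2 in C major, so ii7.
G7: dominant seventh chord on G = scale degree 5 → V7.
C: major triad on C = scale degree 1 → I.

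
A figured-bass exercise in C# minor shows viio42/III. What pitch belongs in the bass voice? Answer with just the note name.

The applied chord viio42/III is rooted on D#: D#-F#-A-C.
The figure 42 means third inversion — the seventh is in the bass.

C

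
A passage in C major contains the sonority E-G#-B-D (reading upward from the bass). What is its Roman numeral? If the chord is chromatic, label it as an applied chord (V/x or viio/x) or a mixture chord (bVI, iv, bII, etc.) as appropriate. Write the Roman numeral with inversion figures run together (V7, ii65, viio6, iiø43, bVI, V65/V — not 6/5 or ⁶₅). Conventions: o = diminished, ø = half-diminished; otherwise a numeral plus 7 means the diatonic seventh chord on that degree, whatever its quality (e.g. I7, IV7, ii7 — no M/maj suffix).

Stacked in thirds the chord is E-G#-B-D: a dominant seventh chord on E.
E is not a diatonic chord root with this quality in C major, but it lies a perfect fifth above A (vi), so the chord functions as an applied dominant of vi.

V7/vi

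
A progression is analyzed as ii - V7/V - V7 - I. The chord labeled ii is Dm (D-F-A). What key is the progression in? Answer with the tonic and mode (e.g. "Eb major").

The anchor chord is a minor triad on D, labeled ii.
ii on D implies D is the supertonic; that puts the tonic at C, and the lowercase numeral fits major mode.

C major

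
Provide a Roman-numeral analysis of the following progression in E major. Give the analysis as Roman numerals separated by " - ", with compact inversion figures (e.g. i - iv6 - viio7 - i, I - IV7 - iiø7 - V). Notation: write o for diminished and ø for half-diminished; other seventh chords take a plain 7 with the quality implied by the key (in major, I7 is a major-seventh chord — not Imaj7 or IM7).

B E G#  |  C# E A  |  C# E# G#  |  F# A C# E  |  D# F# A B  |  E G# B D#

B-E-G#: root E is the tonic; major triad there is I64.
C#-E-A: root A is the subdominant; major triad there is IV6.
C#-E#-G# is the secondary dominant of ii (major triad on C#): V/ii.
F#-A-C#-E: root F# is the supertonic; minor seventh chord there is ii7.
D#-F#-A-B: dominant seventh chord on B = scale degree 5 → V65.
E-G#-B-D#: root E is the tonic; major seventh chord there is I7.

I64 - IV6 - V/ii - ii7 - V65 - I7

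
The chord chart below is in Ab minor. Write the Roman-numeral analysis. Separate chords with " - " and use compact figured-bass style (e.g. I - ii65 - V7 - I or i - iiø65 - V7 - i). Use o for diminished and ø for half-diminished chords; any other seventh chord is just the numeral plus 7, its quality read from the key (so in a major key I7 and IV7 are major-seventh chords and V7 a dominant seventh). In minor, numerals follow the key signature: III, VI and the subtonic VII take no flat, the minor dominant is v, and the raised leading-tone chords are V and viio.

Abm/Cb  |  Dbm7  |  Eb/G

i6 - iv7 - V6

Abm/Cb: root Ab is the tonic; minor triad there is i6.
Dbm7: minor seventh chord on Db = scale degree 4 → iv7.
Eb/G: major triad on Eb = scale degree 5 → V6.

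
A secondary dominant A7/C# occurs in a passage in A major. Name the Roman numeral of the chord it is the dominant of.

The chord is a dominant seventh chord on A.
A dominant resolves down a perfect fifth: A → D. In A major, D is scale degree 4, i.e. IV.

IV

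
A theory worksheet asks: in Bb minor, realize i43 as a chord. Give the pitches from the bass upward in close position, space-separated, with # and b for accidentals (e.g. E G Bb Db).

F Ab Bb Db

In Bb minor, the tonic is Bb, and the diatonic chord built there is a minor seventh chord.
Stacking thirds from Bb gives Bb-Db-F-Ab.
The figured bass 43 indicates second inversion, placing the fifth (F) in the bass: F-Ab-Bb-Db.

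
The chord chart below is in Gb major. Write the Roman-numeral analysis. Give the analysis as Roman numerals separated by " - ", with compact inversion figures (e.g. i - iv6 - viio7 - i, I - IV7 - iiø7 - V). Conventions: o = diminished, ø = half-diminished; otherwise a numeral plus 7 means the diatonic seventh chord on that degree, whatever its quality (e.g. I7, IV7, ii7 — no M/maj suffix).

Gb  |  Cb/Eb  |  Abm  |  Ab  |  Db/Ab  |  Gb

I - IV6 - ii - V/V - V64 - I

Gb: root Gb is the tonic; major triad there is I.
Cb/Eb: root Cb is the subdominant; major triad there is IV6.
Abm has root Ab, degree 2 in Gb major, so ii.
Ab: chromatic; Ab is V of V, so V/V.
Db/Ab: root Db is the dominant; major triad there is V64.
Gb has root Gb, degree 1 in Gb major, so I.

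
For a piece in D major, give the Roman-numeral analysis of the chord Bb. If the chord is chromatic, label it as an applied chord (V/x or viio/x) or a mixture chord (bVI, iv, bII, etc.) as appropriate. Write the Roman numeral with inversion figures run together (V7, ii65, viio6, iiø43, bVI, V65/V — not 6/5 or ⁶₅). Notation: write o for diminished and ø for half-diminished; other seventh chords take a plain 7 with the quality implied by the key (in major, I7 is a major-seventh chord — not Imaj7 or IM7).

bVI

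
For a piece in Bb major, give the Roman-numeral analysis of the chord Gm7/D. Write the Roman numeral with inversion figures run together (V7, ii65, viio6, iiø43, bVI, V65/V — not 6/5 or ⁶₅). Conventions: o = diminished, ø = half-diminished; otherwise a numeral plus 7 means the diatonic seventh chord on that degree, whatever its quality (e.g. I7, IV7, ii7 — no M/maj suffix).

The pitches G-Bb-D-F form a minor seventh chord rooted on G.
In Bb major, G is the submediant; the diatonic minor seventh chord there is vi7.
With D in the bass the chord is in second inversion, so the figured bass is 43.

vi43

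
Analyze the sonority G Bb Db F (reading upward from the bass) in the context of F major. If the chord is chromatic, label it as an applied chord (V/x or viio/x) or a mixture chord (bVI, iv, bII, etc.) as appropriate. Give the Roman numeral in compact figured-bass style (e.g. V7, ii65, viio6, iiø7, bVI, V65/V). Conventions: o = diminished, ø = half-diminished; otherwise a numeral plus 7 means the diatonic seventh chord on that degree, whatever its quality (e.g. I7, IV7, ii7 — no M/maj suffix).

iiø7

Stacked in thirds the chord is G-Bb-Db-F: a half-diminished seventh chord on G.
G is the second degree of F major. This is the half-diminished supertonic seventh, borrowed from the parallel minor.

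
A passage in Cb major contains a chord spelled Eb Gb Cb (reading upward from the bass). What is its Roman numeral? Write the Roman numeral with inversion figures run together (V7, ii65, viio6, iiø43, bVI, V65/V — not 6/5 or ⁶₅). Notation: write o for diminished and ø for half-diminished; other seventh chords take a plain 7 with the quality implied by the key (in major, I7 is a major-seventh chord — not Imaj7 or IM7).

I6

Stacked in thirds the chord is Cb-Eb-Gb: a major triad on Cb.
Cb is scale degree 1 in Cb major, and a major triad on that degree is written I.
With Eb in the bass the chord is in first inversion, so the figured bass is 6.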